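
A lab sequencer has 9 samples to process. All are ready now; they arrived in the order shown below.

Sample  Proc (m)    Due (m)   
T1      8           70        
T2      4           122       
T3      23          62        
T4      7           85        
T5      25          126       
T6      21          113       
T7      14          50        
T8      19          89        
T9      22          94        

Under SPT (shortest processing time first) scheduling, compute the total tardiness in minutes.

74

SPT (increasing processing time): T2 T4 T1 T7 T8 T6 T9 T3 T5.
T2: 0→4, due 122, tardiness 0
T4: 4→11, due 85, tardiness 0
T1: 11→19, due 70, tardiness 0
T7: 19→33, due 50, tardiness 0
T8: 33→52, due 89, tardiness 0
T6: 52→73, due 113, tardiness 0
T9: 73→95, due 94, tardiness 1
T3: 95→118, due 62, tardiness 56
T5: 118→143, due 126, tardiness 17
Sum = 0+0+0+0+0+0+1+56+17 = 74.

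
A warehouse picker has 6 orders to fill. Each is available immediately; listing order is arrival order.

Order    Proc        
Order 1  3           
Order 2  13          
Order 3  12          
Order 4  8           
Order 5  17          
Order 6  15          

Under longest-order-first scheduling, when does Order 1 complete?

LPT (decreasing processing time): Order 5 Order 6 Order 2 Order 3 Order 4 Order 1.
Order 5: 0→17
Order 6: 17→32
Order 2: 32→45
Order 3: 45→57
Order 4: 57→65
Order 1: 65→68

68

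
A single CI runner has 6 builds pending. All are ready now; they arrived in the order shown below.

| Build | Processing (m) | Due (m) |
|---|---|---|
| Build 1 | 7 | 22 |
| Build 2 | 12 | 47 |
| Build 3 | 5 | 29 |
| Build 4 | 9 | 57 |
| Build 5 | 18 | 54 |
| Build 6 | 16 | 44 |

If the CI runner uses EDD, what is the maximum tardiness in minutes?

10

EDD (increasing due date): Build 1 Build 3 Build 6 Build 2 Build 5 Build 4.
Build 1: 0→7, due 22, tardiness 0
Build 3: 7→12, due 29, tardiness 0
Build 6: 12→28, due 44, tardiness 0
Build 2: 28→40, due 47, tardiness 0
Build 5: 40→58, due 54, tardiness 4
Build 4: 58→67, due 57, tardiness 10
Maximum = 10.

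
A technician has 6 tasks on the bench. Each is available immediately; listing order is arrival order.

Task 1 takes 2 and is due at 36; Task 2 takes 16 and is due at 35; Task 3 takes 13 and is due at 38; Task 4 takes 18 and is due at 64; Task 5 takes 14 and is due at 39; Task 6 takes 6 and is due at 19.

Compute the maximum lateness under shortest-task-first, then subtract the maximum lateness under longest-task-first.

SPT (increasing processing time): Task 1 Task 6 Task 3 Task 5 Task 2 Task 4.
Task 1: 0→2, due 36, lateness -34
Task 6: 2→8, due 19, lateness -11
Task 3: 8→21, due 38, lateness -17
Task 5: 21→35, due 39, lateness -4
Task 2: 35→51, due 35, lateness 16
Task 4: 51→69, due 64, lateness 5
Maximum = 16.
LPT (decreasing processing time): Task 4 Task 2 Task 5 Task 3 Task 6 Task 1.
Task 4: 0→18, due 64, lateness -46
Task 2: 18→34, due 35, lateness -1
Task 5: 34→48, due 39, lateness 9
Task 3: 48→61, due 38, lateness 23
Task 6: 61→67, due 19, lateness 48
Task 1: 67→69, due 36, lateness 33
Maximum = 48.
Difference = 16 − 48 = -32.

-32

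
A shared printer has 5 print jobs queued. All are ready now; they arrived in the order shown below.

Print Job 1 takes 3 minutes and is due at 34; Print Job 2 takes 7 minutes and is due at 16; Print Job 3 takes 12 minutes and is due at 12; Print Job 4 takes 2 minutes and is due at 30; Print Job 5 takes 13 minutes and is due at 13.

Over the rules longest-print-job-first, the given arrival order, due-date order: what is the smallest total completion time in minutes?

LPT (decreasing processing time): Print Job 5 Print Job 3 Print Job 2 Print Job 1 Print Job 4.
Print Job 5: 0→13
Print Job 3: 13→25
Print Job 2: 25→32
Print Job 1: 32→35
Print Job 4: 35→37
Sum = 13+25+32+35+37 = 142.
FIFO (arrival order): Print Job 1 Print Job 2 Print Job 3 Print Job 4 Print Job 5.
Print Job 1: 0→3
Print Job 2: 3→10
Print Job 3: 10→22
Print Job 4: 22→24
Print Job 5: 24→37
Sum = 3+10+22+24+37 = 96.
EDD (increasing due date): Print Job 3 Print Job 5 Print Job 2 Print Job 4 Print Job 1.
Print Job 3: 0→12
Print Job 5: 12→25
Print Job 2: 25→32
Print Job 4: 32→34
Print Job 1: 34→37
Sum = 12+25+32+34+37 = 140.
LPT 142, FIFO 96, EDD 140 → minimum 96.

96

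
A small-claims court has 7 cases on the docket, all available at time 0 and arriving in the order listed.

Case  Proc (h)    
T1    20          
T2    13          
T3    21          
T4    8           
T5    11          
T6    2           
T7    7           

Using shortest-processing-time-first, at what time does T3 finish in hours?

82

SPT (increasing processing time): T6 T7 T4 T5 T2 T1 T3.
T6: 0→2
T7: 2→9
T4: 9→17
T5: 17→28
T2: 28→41
T1: 41→61
T3: 61→82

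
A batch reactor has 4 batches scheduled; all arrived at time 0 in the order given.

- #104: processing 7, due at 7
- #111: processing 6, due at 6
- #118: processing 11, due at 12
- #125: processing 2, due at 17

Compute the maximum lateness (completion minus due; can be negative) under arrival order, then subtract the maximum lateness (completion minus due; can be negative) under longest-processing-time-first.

FIFO (arrival order): #104 #111 #118 #125.
#104: 0→7, due 7, lateness 0
#111: 7→13, due 6, lateness 7
#118: 13→24, due 12, lateness 12
#125: 24→26, due 17, lateness 9
Maximum = 12.
LPT (decreasing processing time): #118 #104 #111 #125.
#118: 0→11, due 12, lateness -1
#104: 11→18, due 7, lateness 11
#111: 18→24, due 6, lateness 18
#125: 24→26, due 17, lateness 9
Maximum = 18.
Difference = 12 − 18 = -6.

-6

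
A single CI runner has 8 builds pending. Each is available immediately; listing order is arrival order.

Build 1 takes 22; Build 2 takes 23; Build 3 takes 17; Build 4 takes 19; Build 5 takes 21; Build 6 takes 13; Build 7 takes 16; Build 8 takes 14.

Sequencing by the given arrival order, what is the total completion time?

703

FIFO (arrival order): Build 1 Build 2 Build 3 Build 4 Build 5 Build 6 Build 7 Build 8.
Build 1: 0→22
Build 2: 22→45
Build 3: 45→62
Build 4: 62→81
Build 5: 81→102
Build 6: 102→115
Build 7: 115→131
Build 8: 131→145
Sum = 22+45+62+81+102+115+131+145 = 703.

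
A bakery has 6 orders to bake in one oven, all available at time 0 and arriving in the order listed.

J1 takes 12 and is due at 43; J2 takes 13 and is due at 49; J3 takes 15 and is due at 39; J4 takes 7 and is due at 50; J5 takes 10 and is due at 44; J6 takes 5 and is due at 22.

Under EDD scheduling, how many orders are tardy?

EDD (increasing due date): J6 J3 J1 J5 J2 J4.
J6: 0→5, due 22, tardiness 0
J3: 5→20, due 39, tardiness 0
J1: 20→32, due 43, tardiness 0
J5: 32→42, due 44, tardiness 0
J2: 42→55, due 49, tardiness 6
J4: 55→62, due 50, tardiness 12
Late orders: 2.

2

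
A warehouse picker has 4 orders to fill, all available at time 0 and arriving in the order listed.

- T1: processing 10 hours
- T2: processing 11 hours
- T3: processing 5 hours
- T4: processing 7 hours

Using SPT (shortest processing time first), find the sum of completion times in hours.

72

SPT (increasing processing time): T3 T4 T1 T2.
T3: 0→5
T4: 5→12
T1: 12→22
T2: 22→33
Sum = 5+12+22+33 = 72.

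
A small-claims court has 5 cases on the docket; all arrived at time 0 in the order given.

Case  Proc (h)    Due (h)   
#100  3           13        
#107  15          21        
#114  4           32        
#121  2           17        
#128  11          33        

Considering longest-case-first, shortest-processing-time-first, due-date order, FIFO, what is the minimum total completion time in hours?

LPT (decreasing processing time): #107 #128 #114 #100 #121.
#107: 0→15
#128: 15→26
#114: 26→30
#100: 30→33
#121: 33→35
Sum = 15+26+30+33+35 = 139.
SPT (increasing processing time): #121 #100 #114 #128 #107.
#121: 0→2
#100: 2→5
#114: 5→9
#128: 9→20
#107: 20→35
Sum = 2+5+9+20+35 = 71.
EDD (increasing due date): #100 #121 #107 #114 #128.
#100: 0→3
#121: 3→5
#107: 5→20
#114: 20→24
#128: 24→35
Sum = 3+5+20+24+35 = 87.
FIFO (arrival order): #100 #107 #114 #121 #128.
#100: 0→3
#107: 3→18
#114: 18→22
#121: 22→24
#128: 24→35
Sum = 3+18+22+24+35 = 102.
LPT 139, SPT 71, EDD 87, FIFO 102 → minimum 71.

71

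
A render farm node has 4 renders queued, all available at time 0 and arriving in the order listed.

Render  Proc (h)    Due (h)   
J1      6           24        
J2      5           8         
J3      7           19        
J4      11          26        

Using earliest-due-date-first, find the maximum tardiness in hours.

3

EDD (increasing due date): J2 J3 J1 J4.
J2: 0→5, due 8, tardiness 0
J3: 5→12, due 19, tardiness 0
J1: 12→18, due 24, tardiness 0
J4: 18→29, due 26, tardiness 3
Maximum = 3.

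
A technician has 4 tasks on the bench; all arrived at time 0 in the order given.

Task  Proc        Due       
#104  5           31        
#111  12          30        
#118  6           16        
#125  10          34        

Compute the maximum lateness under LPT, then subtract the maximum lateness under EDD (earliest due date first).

LPT (decreasing processing time): #111 #125 #118 #104.
#111: 0→12, due 30, lateness -18
#125: 12→22, due 34, lateness -12
#118: 22→28, due 16, lateness 12
#104: 28→33, due 31, lateness 2
Maximum = 12.
EDD (increasing due date): #118 #111 #104 #125.
#118: 0→6, due 16, lateness -10
#111: 6→18, due 30, lateness -12
#104: 18→23, due 31, lateness -8
#125: 23→33, due 34, lateness -1
Maximum = -1.
Difference = 12 − -1 = 13.

13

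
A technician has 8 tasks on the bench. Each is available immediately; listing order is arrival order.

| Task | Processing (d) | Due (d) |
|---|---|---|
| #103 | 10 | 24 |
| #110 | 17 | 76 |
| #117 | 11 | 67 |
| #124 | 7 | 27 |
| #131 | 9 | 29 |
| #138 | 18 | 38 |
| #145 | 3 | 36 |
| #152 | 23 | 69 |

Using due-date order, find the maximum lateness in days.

22

EDD (increasing due date): #103 #124 #131 #145 #138 #117 #152 #110.
#103: 0→10, due 24, lateness -14
#124: 10→17, due 27, lateness -10
#131: 17→26, due 29, lateness -3
#145: 26→29, due 36, lateness -7
#138: 29→47, due 38, lateness 9
#117: 47→58, due 67, lateness -9
#152: 58→81, due 69, lateness 12
#110: 81→98, due 76, lateness 22
Maximum = 22.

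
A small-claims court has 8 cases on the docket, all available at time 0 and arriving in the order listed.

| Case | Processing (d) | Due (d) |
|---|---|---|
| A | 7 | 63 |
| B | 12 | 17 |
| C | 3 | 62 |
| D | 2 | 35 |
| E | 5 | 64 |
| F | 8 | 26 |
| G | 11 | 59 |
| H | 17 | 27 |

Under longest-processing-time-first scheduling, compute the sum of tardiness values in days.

65

LPT (decreasing processing time): H B G F A E C D.
H: 0→17, due 27, tardiness 0
B: 17→29, due 17, tardiness 12
G: 29→40, due 59, tardiness 0
F: 40→48, due 26, tardiness 22
A: 48→55, due 63, tardiness 0
E: 55→60, due 64, tardiness 0
C: 60→63, due 62, tardiness 1
D: 63→65, due 35, tardiness 30
Sum = 0+12+0+22+0+0+1+30 = 65.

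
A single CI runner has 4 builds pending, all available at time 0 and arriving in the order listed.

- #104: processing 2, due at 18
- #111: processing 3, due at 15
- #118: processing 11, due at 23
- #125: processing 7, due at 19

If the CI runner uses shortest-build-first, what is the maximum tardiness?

0

SPT (increasing processing time): #104 #111 #125 #118.
#104: 0→2, due 18, tardiness 0
#111: 2→5, due 15, tardiness 0
#125: 5→12, due 19, tardiness 0
#118: 12→23, due 23, tardiness 0
Maximum = 0.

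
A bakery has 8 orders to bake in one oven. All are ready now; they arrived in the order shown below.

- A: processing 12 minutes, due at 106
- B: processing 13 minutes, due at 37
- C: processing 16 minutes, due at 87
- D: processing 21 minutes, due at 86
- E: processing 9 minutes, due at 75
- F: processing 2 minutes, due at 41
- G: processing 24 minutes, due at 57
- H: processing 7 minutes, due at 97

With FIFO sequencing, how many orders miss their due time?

FIFO (arrival order): A B C D E F G H.
A: 0→12, due 106, tardiness 0
B: 12→25, due 37, tardiness 0
C: 25→41, due 87, tardiness 0
D: 41→62, due 86, tardiness 0
E: 62→71, due 75, tardiness 0
F: 71→73, due 41, tardiness 32
G: 73→97, due 57, tardiness 40
H: 97→104, due 97, tardiness 7
Late orders: 3.

3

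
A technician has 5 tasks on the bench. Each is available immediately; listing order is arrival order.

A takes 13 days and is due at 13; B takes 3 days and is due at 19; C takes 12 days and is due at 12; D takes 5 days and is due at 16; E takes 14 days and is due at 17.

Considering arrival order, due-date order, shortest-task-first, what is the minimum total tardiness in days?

58

FIFO (arrival order): A B C D E.
A: 0→13, due 13, tardiness 0
B: 13→16, due 19, tardiness 0
C: 16→28, due 12, tardiness 16
D: 28→33, due 16, tardiness 17
E: 33→47, due 17, tardiness 30
Sum = 0+0+16+17+30 = 63.
EDD (increasing due date): C A D E B.
C: 0→12, due 12, tardiness 0
A: 12→25, due 13, tardiness 12
D: 25→30, due 16, tardiness 14
E: 30→44, due 17, tardiness 27
B: 44→47, due 19, tardiness 28
Sum = 0+12+14+27+28 = 81.
SPT (increasing processing time): B D C A E.
B: 0→3, due 19, tardiness 0
D: 3→8, due 16, tardiness 0
C: 8→20, due 12, tardiness 8
A: 20→33, due 13, tardiness 20
E: 33→47, due 17, tardiness 30
Sum = 0+0+8+20+30 = 58.
FIFO 63, EDD 81, SPT 58 → minimum 58.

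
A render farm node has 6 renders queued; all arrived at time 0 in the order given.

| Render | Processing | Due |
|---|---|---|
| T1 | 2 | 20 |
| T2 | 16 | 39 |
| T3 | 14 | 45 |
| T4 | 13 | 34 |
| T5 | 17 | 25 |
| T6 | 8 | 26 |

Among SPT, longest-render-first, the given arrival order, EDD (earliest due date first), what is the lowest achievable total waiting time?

125

SPT (increasing processing time): T1 T6 T4 T3 T2 T5.
T1: waits 0, runs 0→2
T6: waits 2, runs 2→10
T4: waits 10, runs 10→23
T3: waits 23, runs 23→37
T2: waits 37, runs 37→53
T5: waits 53, runs 53→70
Sum = 0+2+10+23+37+53 = 125.
LPT (decreasing processing time): T5 T2 T3 T4 T6 T1.
T5: waits 0, runs 0→17
T2: waits 17, runs 17→33
T3: waits 33, runs 33→47
T4: waits 47, runs 47→60
T6: waits 60, runs 60→68
T1: waits 68, runs 68→70
Sum = 0+17+33+47+60+68 = 225.
FIFO (arrival order): T1 T2 T3 T4 T5 T6.
T1: waits 0, runs 0→2
T2: waits 2, runs 2→18
T3: waits 18, runs 18→32
T4: waits 32, runs 32→45
T5: waits 45, runs 45→62
T6: waits 62, runs 62→70
Sum = 0+2+18+32+45+62 = 159.
EDD (increasing due date): T1 T5 T6 T4 T2 T3.
T1: waits 0, runs 0→2
T5: waits 2, runs 2→19
T6: waits 19, runs 19→27
T4: waits 27, runs 27→40
T2: waits 40, runs 40→56
T3: waits 56, runs 56→70
Sum = 0+2+19+27+40+56 = 144.
SPT 125, LPT 225, FIFO 159, EDD 144 → minimum 125.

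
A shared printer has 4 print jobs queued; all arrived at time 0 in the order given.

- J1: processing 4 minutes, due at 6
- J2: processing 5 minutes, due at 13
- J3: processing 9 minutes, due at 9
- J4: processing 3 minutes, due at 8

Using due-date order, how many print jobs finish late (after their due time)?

EDD (increasing due date): J1 J4 J3 J2.
J1: 0→4, due 6, tardiness 0
J4: 4→7, due 8, tardiness 0
J3: 7→16, due 9, tardiness 7
J2: 16→21, due 13, tardiness 8
Late print jobs: 2.

2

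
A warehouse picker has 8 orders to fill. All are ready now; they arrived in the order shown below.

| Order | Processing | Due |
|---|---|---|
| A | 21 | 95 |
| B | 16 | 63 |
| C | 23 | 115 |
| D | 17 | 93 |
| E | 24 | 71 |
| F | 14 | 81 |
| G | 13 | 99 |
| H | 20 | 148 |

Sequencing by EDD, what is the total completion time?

654

EDD (increasing due date): B E F D A G C H.
B: 0→16
E: 16→40
F: 40→54
D: 54→71
A: 71→92
G: 92→105
C: 105→128
H: 128→148
Sum = 16+40+54+71+92+105+128+148 = 654.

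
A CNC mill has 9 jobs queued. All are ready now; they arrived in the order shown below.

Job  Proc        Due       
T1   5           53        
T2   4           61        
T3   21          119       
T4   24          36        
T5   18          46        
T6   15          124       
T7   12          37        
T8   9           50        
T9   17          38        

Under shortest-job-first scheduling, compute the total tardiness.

SPT (increasing processing time): T2 T1 T8 T7 T6 T9 T5 T3 T4.
T2: 0→4, due 61, tardiness 0
T1: 4→9, due 53, tardiness 0
T8: 9→18, due 50, tardiness 0
T7: 18→30, due 37, tardiness 0
T6: 30→45, due 124, tardiness 0
T9: 45→62, due 38, tardiness 24
T5: 62→80, due 46, tardiness 34
T3: 80→101, due 119, tardiness 0
T4: 101→125, due 36, tardiness 89
Sum = 0+0+0+0+0+24+34+0+89 = 147.

147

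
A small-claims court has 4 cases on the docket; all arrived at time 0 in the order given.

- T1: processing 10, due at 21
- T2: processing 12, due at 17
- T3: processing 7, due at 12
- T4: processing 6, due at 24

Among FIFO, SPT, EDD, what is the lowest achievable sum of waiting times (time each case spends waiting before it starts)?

FIFO (arrival order): T1 T2 T3 T4.
T1: waits 0, runs 0→10
T2: waits 10, runs 10→22
T3: waits 22, runs 22→29
T4: waits 29, runs 29→35
Sum = 0+10+22+29 = 61.
SPT (increasing processing time): T4 T3 T1 T2.
T4: waits 0, runs 0→6
T3: waits 6, runs 6→13
T1: waits 13, runs 13→23
T2: waits 23, runs 23→35
Sum = 0+6+13+23 = 42.
EDD (increasing due date): T3 T2 T1 T4.
T3: waits 0, runs 0→7
T2: waits 7, runs 7→19
T1: waits 19, runs 19→29
T4: waits 29, runs 29→35
Sum = 0+7+19+29 = 55.
FIFO 61, SPT 42, EDD 55 → minimum 42.

42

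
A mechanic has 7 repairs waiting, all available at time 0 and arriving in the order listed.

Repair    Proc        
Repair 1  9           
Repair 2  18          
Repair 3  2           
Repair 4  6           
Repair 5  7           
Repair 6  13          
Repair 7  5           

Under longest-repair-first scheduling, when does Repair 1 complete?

40

LPT (decreasing processing time): Repair 2 Repair 6 Repair 1 Repair 5 Repair 4 Repair 7 Repair 3.
Repair 2: 0→18
Repair 6: 18→31
Repair 1: 31→40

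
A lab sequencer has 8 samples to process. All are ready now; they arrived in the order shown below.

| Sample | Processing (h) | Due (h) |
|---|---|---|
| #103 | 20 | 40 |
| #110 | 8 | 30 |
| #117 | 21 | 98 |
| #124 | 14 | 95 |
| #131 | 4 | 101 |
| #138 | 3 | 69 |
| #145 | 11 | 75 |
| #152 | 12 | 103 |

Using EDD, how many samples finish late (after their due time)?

EDD (increasing due date): #110 #103 #138 #145 #124 #117 #131 #152.
#110: 0→8, due 30, tardiness 0
#103: 8→28, due 40, tardiness 0
#138: 28→31, due 69, tardiness 0
#145: 31→42, due 75, tardiness 0
#124: 42→56, due 95, tardiness 0
#117: 56→77, due 98, tardiness 0
#131: 77→81, due 101, tardiness 0
#152: 81→93, due 103, tardiness 0
Late samples: 0.

0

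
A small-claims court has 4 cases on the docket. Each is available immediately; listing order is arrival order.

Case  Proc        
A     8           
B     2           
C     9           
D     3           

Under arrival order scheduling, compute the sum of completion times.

59

FIFO (arrival order): A B C D.
A: 0→8
B: 8→10
C: 10→19
D: 19→22
Sum = 8+10+19+22 = 59.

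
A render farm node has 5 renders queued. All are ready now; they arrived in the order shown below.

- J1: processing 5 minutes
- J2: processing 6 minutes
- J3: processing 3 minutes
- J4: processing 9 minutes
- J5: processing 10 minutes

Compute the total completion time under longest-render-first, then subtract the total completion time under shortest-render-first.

LPT (decreasing processing time): J5 J4 J2 J1 J3.
J5: 0→10
J4: 10→19
J2: 19→25
J1: 25→30
J3: 30→33
Sum = 10+19+25+30+33 = 117.
SPT (increasing processing time): J3 J1 J2 J4 J5.
J3: 0→3
J1: 3→8
J2: 8→14
J4: 14→23
J5: 23→33
Sum = 3+8+14+23+33 = 81.
Difference = 117 − 81 = 36.

36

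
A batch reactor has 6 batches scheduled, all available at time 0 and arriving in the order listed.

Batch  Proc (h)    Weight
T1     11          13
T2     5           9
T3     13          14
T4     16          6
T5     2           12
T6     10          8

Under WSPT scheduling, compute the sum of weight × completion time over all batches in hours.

WSPT (decreasing weight/processing-time ratio): T5 T2 T1 T3 T6 T4.
T5: finishes 2, weight 12, w·C = 24
T2: finishes 7, weight 9, w·C = 63
T1: finishes 18, weight 13, w·C = 234
T3: finishes 31, weight 14, w·C = 434
T6: finishes 41, weight 8, w·C = 328
T4: finishes 57, weight 6, w·C = 342
Sum = 24+63+234+434+328+342 = 1425.

1425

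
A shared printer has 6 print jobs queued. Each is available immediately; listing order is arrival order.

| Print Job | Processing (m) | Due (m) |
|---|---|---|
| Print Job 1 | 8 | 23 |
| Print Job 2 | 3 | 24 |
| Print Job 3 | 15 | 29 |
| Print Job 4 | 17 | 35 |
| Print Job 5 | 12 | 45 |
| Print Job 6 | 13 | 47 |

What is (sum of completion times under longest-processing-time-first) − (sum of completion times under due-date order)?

LPT (decreasing processing time): Print Job 4 Print Job 3 Print Job 6 Print Job 5 Print Job 1 Print Job 2.
Print Job 4: 0→17
Print Job 3: 17→32
Print Job 6: 32→45
Print Job 5: 45→57
Print Job 1: 57→65
Print Job 2: 65→68
Sum = 17+32+45+57+65+68 = 284.
EDD (increasing due date): Print Job 1 Print Job 2 Print Job 3 Print Job 4 Print Job 5 Print Job 6.
Print Job 1: 0→8
Print Job 2: 8→11
Print Job 3: 11→26
Print Job 4: 26→43
Print Job 5: 43→55
Print Job 6: 55→68
Sum = 8+11+26+43+55+68 = 211.
Difference = 284 − 211 = 73.

73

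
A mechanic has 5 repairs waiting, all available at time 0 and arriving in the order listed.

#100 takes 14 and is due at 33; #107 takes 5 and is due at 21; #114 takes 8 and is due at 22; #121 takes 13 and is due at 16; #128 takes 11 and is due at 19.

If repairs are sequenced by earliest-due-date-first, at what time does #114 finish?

37

EDD (increasing due date): #121 #128 #107 #114 #100.
#121: 0→13
#128: 13→24
#107: 24→29
#114: 29→37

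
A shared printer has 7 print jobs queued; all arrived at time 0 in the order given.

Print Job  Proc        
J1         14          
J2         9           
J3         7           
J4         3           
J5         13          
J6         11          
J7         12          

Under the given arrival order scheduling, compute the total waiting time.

FIFO (arrival order): J1 J2 J3 J4 J5 J6 J7.
J1: waits 0, runs 0→14
J2: waits 14, runs 14→23
J3: waits 23, runs 23→30
J4: waits 30, runs 30→33
J5: waits 33, runs 33→46
J6: waits 46, runs 46→57
J7: waits 57, runs 57→69
Sum = 0+14+23+30+33+46+57 = 203.

203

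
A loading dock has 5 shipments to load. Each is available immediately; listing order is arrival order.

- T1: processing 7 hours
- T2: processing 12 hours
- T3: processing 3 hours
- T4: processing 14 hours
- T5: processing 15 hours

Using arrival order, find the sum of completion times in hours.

FIFO (arrival order): T1 T2 T3 T4 T5.
T1: 0→7
T2: 7→19
T3: 19→22
T4: 22→36
T5: 36→51
Sum = 7+19+22+36+51 = 135.

135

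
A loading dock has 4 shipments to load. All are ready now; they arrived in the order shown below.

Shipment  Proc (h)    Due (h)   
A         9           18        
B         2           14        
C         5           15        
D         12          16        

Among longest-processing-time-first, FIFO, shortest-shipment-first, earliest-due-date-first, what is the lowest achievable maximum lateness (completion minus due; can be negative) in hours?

LPT (decreasing processing time): D A C B.
D: 0→12, due 16, lateness -4
A: 12→21, due 18, lateness 3
C: 21→26, due 15, lateness 11
B: 26→28, due 14, lateness 14
Maximum = 14.
FIFO (arrival order): A B C D.
A: 0→9, due 18, lateness -9
B: 9→11, due 14, lateness -3
C: 11→16, due 15, lateness 1
D: 16→28, due 16, lateness 12
Maximum = 12.
SPT (increasing processing time): B C A D.
B: 0→2, due 14, lateness -12
C: 2→7, due 15, lateness -8
A: 7→16, due 18, lateness -2
D: 16→28, due 16, lateness 12
Maximum = 12.
EDD (increasing due date): B C D A.
B: 0→2, due 14, lateness -12
C: 2→7, due 15, lateness -8
D: 7→19, due 16, lateness 3
A: 19→28, due 18, lateness 10
Maximum = 10.
LPT 14, FIFO 12, SPT 12, EDD 10 → minimum 10.

10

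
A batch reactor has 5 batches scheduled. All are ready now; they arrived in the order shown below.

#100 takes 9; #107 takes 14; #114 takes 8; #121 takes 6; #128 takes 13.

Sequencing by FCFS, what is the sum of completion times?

150

FIFO (arrival order): #100 #107 #114 #121 #128.
#100: 0→9
#107: 9→23
#114: 23→31
#121: 31→37
#128: 37→50
Sum = 9+23+31+37+50 = 150.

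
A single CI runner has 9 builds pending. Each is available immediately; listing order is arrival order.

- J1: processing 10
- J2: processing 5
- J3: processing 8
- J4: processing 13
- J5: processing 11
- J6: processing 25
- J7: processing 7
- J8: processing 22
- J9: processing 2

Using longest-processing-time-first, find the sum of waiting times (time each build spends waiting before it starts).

LPT (decreasing processing time): J6 J8 J4 J5 J1 J3 J7 J2 J9.
J6: waits 0, runs 0→25
J8: waits 25, runs 25→47
J4: waits 47, runs 47→60
J5: waits 60, runs 60→71
J1: waits 71, runs 71→81
J3: waits 81, runs 81→89
J7: waits 89, runs 89→96
J2: waits 96, runs 96→101
J9: waits 101, runs 101→103
Sum = 0+25+47+60+71+81+89+96+101 = 570.

570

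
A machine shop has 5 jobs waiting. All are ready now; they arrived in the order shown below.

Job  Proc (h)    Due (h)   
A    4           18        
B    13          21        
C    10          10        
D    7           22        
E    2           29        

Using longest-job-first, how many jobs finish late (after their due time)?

4

LPT (decreasing processing time): B C D A E.
B: 0→13, due 21, tardiness 0
C: 13→23, due 10, tardiness 13
D: 23→30, due 22, tardiness 8
A: 30→34, due 18, tardiness 16
E: 34→36, due 29, tardiness 7
Late jobs: 4.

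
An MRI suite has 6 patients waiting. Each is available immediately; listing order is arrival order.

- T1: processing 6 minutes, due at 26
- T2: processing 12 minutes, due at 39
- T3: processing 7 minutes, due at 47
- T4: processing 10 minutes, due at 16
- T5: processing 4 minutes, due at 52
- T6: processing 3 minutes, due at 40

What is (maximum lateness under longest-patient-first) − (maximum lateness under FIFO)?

-10

LPT (decreasing processing time): T2 T4 T3 T1 T5 T6.
T2: 0→12, due 39, lateness -27
T4: 12→22, due 16, lateness 6
T3: 22→29, due 47, lateness -18
T1: 29→35, due 26, lateness 9
T5: 35→39, due 52, lateness -13
T6: 39→42, due 40, lateness 2
Maximum = 9.
FIFO (arrival order): T1 T2 T3 T4 T5 T6.
T1: 0→6, due 26, lateness -20
T2: 6→18, due 39, lateness -21
T3: 18→25, due 47, lateness -22
T4: 25→35, due 16, lateness 19
T5: 35→39, due 52, lateness -13
T6: 39→42, due 40, lateness 2
Maximum = 19.
Difference = 9 − 19 = -10.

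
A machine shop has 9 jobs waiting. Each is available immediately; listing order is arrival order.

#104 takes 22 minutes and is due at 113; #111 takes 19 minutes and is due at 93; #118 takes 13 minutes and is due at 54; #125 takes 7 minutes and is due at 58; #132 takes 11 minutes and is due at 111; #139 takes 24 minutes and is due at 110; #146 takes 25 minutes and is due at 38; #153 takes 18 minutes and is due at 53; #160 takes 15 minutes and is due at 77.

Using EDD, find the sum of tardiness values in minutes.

EDD (increasing due date): #146 #153 #118 #125 #160 #111 #139 #132 #104.
#146: 0→25, due 38, tardiness 0
#153: 25→43, due 53, tardiness 0
#118: 43→56, due 54, tardiness 2
#125: 56→63, due 58, tardiness 5
#160: 63→78, due 77, tardiness 1
#111: 78→97, due 93, tardiness 4
#139: 97→121, due 110, tardiness 11
#132: 121→132, due 111, tardiness 21
#104: 132→154, due 113, tardiness 41
Sum = 0+0+2+5+1+4+11+21+41 = 85.

85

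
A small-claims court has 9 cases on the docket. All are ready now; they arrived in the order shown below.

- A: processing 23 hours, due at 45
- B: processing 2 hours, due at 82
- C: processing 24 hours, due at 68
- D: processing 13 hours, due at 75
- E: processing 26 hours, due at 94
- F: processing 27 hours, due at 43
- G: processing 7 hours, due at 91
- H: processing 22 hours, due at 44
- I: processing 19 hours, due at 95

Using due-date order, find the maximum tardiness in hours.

68

EDD (increasing due date): F H A C D B G E I.
F: 0→27, due 43, tardiness 0
H: 27→49, due 44, tardiness 5
A: 49→72, due 45, tardiness 27
C: 72→96, due 68, tardiness 28
D: 96→109, due 75, tardiness 34
B: 109→111, due 82, tardiness 29
G: 111→118, due 91, tardiness 27
E: 118→144, due 94, tardiness 50
I: 144→163, due 95, tardiness 68
Maximum = 68.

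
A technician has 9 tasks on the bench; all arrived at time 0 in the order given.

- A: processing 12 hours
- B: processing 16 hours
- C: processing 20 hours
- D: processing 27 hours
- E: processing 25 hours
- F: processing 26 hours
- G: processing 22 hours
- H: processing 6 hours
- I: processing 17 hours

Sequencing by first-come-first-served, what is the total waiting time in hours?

FIFO (arrival order): A B C D E F G H I.
A: waits 0, runs 0→12
B: waits 12, runs 12→28
C: waits 28, runs 28→48
D: waits 48, runs 48→75
E: waits 75, runs 75→100
F: waits 100, runs 100→126
G: waits 126, runs 126→148
H: waits 148, runs 148→154
I: waits 154, runs 154→171
Sum = 0+12+28+48+75+100+126+148+154 = 691.

691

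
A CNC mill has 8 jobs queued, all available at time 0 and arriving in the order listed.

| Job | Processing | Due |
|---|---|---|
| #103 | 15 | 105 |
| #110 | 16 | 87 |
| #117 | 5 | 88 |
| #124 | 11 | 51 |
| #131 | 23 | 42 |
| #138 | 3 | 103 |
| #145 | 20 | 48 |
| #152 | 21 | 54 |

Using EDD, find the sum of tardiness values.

EDD (increasing due date): #131 #145 #124 #152 #110 #117 #138 #103.
#131: 0→23, due 42, tardiness 0
#145: 23→43, due 48, tardiness 0
#124: 43→54, due 51, tardiness 3
#152: 54→75, due 54, tardiness 21
#110: 75→91, due 87, tardiness 4
#117: 91→96, due 88, tardiness 8
#138: 96→99, due 103, tardiness 0
#103: 99→114, due 105, tardiness 9
Sum = 0+0+3+21+4+8+0+9 = 45.

45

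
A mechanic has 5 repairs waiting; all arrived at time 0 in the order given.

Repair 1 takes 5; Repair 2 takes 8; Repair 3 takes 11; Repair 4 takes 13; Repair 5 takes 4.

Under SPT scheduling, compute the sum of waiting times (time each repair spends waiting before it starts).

SPT (increasing processing time): Repair 5 Repair 1 Repair 2 Repair 3 Repair 4.
Repair 5: waits 0, runs 0→4
Repair 1: waits 4, runs 4→9
Repair 2: waits 9, runs 9→17
Repair 3: waits 17, runs 17→28
Repair 4: waits 28, runs 28→41
Sum = 0+4+9+17+28 = 58.

58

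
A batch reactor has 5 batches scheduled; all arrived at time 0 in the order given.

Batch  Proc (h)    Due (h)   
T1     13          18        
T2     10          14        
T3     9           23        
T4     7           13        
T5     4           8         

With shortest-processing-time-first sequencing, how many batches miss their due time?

2

SPT (increasing processing time): T5 T4 T3 T2 T1.
T5: 0→4, due 8, tardiness 0
T4: 4→11, due 13, tardiness 0
T3: 11→20, due 23, tardiness 0
T2: 20→30, due 14, tardiness 16
T1: 30→43, due 18, tardiness 25
Late batches: 2.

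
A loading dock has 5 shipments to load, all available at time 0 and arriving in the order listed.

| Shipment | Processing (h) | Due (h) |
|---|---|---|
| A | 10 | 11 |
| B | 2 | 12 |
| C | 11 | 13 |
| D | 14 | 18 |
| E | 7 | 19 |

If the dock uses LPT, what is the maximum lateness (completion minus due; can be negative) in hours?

32

LPT (decreasing processing time): D C A E B.
D: 0→14, due 18, lateness -4
C: 14→25, due 13, lateness 12
A: 25→35, due 11, lateness 24
E: 35→42, due 19, lateness 23
B: 42→44, due 12, lateness 32
Maximum = 32.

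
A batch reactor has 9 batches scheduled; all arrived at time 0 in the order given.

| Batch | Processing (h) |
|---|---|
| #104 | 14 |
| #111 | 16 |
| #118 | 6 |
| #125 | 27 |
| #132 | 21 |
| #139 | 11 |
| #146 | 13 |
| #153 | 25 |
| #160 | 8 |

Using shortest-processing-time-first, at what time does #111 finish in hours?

68

SPT (increasing processing time): #118 #160 #139 #146 #104 #111 #132 #153 #125.
#118: 0→6
#160: 6→14
#139: 14→25
#146: 25→38
#104: 38→52
#111: 52→68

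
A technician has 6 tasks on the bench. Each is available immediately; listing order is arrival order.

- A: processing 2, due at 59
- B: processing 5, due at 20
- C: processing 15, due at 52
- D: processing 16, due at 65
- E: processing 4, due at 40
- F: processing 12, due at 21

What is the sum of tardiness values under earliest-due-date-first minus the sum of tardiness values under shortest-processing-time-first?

EDD (increasing due date): B F E C A D.
B: 0→5, due 20, tardiness 0
F: 5→17, due 21, tardiness 0
E: 17→21, due 40, tardiness 0
C: 21→36, due 52, tardiness 0
A: 36→38, due 59, tardiness 0
D: 38→54, due 65, tardiness 0
Sum = 0+0+0+0+0+0 = 0.
SPT (increasing processing time): A E B F C D.
A: 0→2, due 59, tardiness 0
E: 2→6, due 40, tardiness 0
B: 6→11, due 20, tardiness 0
F: 11→23, due 21, tardiness 2
C: 23→38, due 52, tardiness 0
D: 38→54, due 65, tardiness 0
Sum = 0+0+0+2+0+0 = 2.
Difference = 0 − 2 = -2.

-2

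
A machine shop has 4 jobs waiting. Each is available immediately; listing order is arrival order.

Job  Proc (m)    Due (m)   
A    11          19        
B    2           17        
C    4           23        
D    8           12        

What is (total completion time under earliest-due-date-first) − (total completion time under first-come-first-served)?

-2

EDD (increasing due date): D B A C.
D: 0→8
B: 8→10
A: 10→21
C: 21→25
Sum = 8+10+21+25 = 64.
FIFO (arrival order): A B C D.
A: 0→11
B: 11→13
C: 13→17
D: 17→25
Sum = 11+13+17+25 = 66.
Difference = 64 − 66 = -2.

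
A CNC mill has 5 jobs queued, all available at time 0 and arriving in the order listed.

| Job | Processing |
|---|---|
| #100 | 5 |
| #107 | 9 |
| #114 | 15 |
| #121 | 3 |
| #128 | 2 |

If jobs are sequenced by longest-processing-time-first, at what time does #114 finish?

15

LPT (decreasing processing time): #114 #107 #100 #121 #128.
#114: 0→15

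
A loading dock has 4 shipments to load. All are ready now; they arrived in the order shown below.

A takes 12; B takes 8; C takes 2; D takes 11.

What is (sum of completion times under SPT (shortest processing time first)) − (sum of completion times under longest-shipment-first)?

SPT (increasing processing time): C B D A.
C: 0→2
B: 2→10
D: 10→21
A: 21→33
Sum = 2+10+21+33 = 66.
LPT (decreasing processing time): A D B C.
A: 0→12
D: 12→23
B: 23→31
C: 31→33
Sum = 12+23+31+33 = 99.
Difference = 66 − 99 = -33.

-33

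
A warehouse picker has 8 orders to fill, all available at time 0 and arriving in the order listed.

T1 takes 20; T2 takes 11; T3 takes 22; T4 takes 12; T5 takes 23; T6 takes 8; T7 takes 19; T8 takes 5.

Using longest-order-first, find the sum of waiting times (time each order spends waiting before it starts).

535

LPT (decreasing processing time): T5 T3 T1 T7 T4 T2 T6 T8.
T5: waits 0, runs 0→23
T3: waits 23, runs 23→45
T1: waits 45, runs 45→65
T7: waits 65, runs 65→84
T4: waits 84, runs 84→96
T2: waits 96, runs 96→107
T6: waits 107, runs 107→115
T8: waits 115, runs 115→120
Sum = 0+23+45+65+84+96+107+115 = 535.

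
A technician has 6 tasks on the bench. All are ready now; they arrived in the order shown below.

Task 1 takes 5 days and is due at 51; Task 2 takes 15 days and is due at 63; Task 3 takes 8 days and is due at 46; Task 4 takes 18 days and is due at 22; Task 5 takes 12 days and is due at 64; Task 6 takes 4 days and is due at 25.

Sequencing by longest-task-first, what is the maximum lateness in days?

37

LPT (decreasing processing time): Task 4 Task 2 Task 5 Task 3 Task 1 Task 6.
Task 4: 0→18, due 22, lateness -4
Task 2: 18→33, due 63, lateness -30
Task 5: 33→45, due 64, lateness -19
Task 3: 45→53, due 46, lateness 7
Task 1: 53→58, due 51, lateness 7
Task 6: 58→62, due 25, lateness 37
Maximum = 37.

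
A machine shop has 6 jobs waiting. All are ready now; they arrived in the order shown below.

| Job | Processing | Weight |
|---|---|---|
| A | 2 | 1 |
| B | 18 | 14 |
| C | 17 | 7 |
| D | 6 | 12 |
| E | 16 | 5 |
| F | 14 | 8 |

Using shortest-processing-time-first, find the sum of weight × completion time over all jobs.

SPT (increasing processing time): A D F E C B.
A: finishes 2, weight 1, w·C = 2
D: finishes 8, weight 12, w·C = 96
F: finishes 22, weight 8, w·C = 176
E: finishes 38, weight 5, w·C = 190
C: finishes 55, weight 7, w·C = 385
B: finishes 73, weight 14, w·C = 1022
Sum = 2+96+176+190+385+1022 = 1871.

1871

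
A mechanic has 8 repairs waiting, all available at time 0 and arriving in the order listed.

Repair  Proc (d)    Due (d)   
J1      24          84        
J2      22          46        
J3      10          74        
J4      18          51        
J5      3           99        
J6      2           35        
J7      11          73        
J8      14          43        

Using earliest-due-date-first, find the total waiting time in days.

357

EDD (increasing due date): J6 J8 J2 J4 J7 J3 J1 J5.
J6: waits 0, runs 0→2
J8: waits 2, runs 2→16
J2: waits 16, runs 16→38
J4: waits 38, runs 38→56
J7: waits 56, runs 56→67
J3: waits 67, runs 67→77
J1: waits 77, runs 77→101
J5: waits 101, runs 101→104
Sum = 0+2+16+38+56+67+77+101 = 357.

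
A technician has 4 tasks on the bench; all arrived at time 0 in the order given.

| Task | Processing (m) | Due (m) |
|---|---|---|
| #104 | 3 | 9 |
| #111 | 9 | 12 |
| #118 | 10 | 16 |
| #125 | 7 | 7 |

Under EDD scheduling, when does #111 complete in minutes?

19

EDD (increasing due date): #125 #104 #111 #118.
#125: 0→7
#104: 7→10
#111: 10→19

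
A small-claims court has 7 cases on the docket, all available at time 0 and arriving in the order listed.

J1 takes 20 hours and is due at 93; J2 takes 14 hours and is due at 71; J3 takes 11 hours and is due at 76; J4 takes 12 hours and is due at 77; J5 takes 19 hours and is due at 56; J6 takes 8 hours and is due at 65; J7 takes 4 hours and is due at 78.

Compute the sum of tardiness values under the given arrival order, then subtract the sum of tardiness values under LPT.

20

FIFO (arrival order): J1 J2 J3 J4 J5 J6 J7.
J1: 0→20, due 93, tardiness 0
J2: 20→34, due 71, tardiness 0
J3: 34→45, due 76, tardiness 0
J4: 45→57, due 77, tardiness 0
J5: 57→76, due 56, tardiness 20
J6: 76→84, due 65, tardiness 19
J7: 84→88, due 78, tardiness 10
Sum = 0+0+0+0+20+19+10 = 49.
LPT (decreasing processing time): J1 J5 J2 J4 J3 J6 J7.
J1: 0→20, due 93, tardiness 0
J5: 20→39, due 56, tardiness 0
J2: 39→53, due 71, tardiness 0
J4: 53→65, due 77, tardiness 0
J3: 65→76, due 76, tardiness 0
J6: 76→84, due 65, tardiness 19
J7: 84→88, due 78, tardiness 10
Sum = 0+0+0+0+0+19+10 = 29.
Difference = 49 − 29 = 20.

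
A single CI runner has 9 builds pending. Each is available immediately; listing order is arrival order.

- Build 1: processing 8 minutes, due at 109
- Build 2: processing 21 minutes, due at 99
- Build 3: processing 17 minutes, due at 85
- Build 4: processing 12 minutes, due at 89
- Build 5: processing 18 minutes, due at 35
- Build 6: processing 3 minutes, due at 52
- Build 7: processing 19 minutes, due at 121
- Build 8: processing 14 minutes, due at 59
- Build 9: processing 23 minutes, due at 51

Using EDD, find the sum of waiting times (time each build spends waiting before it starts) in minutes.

EDD (increasing due date): Build 5 Build 9 Build 6 Build 8 Build 3 Build 4 Build 2 Build 1 Build 7.
Build 5: waits 0, runs 0→18
Build 9: waits 18, runs 18→41
Build 6: waits 41, runs 41→44
Build 8: waits 44, runs 44→58
Build 3: waits 58, runs 58→75
Build 4: waits 75, runs 75→87
Build 2: waits 87, runs 87→108
Build 1: waits 108, runs 108→116
Build 7: waits 116, runs 116→135
Sum = 0+18+41+44+58+75+87+108+116 = 547.

547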